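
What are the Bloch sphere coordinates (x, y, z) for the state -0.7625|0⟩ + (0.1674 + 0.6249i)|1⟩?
(-0.2553, -0.953, 0.1629)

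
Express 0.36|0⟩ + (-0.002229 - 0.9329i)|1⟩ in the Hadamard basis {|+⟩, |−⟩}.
(0.253 - 0.6597i)|+⟩ + (0.2561 + 0.6597i)|−⟩

With |ψ⟩ = α|0⟩ + β|1⟩, the Hadamard-basis coefficients are ⟨+|ψ⟩ = (α + β)/√2 and ⟨−|ψ⟩ = (α − β)/√2.
Here α = 0.36, β = (-0.002229 - 0.9329i): (α + β)/√2 = (0.253 - 0.6597i), (α − β)/√2 = (0.2561 + 0.6597i).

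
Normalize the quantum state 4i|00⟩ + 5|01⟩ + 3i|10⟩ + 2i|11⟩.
0.5443i|00⟩ + 0.6804|01⟩ + (1/√6)i|10⟩ + 0.2722i|11⟩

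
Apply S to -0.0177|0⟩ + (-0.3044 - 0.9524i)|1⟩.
-0.0177|0⟩ + (0.9524 - 0.3044i)|1⟩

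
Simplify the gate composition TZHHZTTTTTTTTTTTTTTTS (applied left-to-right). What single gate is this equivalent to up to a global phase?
S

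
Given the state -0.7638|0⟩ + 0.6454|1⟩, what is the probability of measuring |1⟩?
0.4165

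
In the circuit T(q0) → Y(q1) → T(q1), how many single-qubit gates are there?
3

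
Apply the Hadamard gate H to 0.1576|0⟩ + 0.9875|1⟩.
0.8097|0⟩ - 0.5868|1⟩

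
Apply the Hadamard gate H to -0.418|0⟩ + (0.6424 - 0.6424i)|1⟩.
(0.1587 - 0.4542i)|0⟩ + (-0.7498 + 0.4542i)|1⟩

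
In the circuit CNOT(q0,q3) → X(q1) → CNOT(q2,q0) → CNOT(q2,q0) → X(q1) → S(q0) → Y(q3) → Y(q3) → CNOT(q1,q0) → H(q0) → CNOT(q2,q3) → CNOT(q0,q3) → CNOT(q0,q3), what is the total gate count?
13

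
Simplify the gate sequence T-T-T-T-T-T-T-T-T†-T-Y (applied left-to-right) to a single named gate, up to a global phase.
Y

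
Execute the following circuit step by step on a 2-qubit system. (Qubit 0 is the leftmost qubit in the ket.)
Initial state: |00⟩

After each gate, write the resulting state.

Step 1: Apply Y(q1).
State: i|01⟩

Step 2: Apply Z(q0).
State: i|01⟩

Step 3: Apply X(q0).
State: i|11⟩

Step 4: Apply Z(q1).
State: -i|11⟩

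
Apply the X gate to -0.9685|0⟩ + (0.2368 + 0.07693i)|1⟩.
(0.2368 + 0.07693i)|0⟩ - 0.9685|1⟩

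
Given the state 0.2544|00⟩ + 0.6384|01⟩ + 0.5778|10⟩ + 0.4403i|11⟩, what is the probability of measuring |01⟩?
0.4076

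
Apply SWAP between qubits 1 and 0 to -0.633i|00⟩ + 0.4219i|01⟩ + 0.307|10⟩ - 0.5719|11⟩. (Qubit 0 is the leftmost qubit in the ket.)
-0.633i|00⟩ + 0.307|01⟩ + 0.4219i|10⟩ - 0.5719|11⟩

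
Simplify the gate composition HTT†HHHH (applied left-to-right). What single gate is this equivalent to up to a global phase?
H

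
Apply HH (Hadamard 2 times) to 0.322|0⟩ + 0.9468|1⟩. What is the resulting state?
0.322|0⟩ + 0.9468|1⟩

H² = I, so an even number of Hadamards cancels: H^2 = I and the state is unchanged.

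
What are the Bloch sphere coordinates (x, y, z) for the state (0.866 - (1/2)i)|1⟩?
(0, 0, -1)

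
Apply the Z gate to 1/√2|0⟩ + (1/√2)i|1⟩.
1/√2|0⟩ - (1/√2)i|1⟩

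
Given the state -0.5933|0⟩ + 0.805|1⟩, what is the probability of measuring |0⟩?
0.352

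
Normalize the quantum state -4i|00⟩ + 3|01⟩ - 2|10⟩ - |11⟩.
-0.7303i|00⟩ + 0.5477|01⟩ - 0.3651|10⟩ - 0.1826|11⟩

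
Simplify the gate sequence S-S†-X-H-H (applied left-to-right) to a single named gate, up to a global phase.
X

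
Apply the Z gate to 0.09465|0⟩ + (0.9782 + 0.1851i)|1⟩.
0.09465|0⟩ + (-0.9782 - 0.1851i)|1⟩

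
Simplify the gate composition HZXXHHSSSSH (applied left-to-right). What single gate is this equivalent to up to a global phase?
X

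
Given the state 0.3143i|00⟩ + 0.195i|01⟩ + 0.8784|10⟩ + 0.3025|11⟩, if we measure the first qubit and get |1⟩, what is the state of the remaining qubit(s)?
0.9455|0⟩ + 0.3256|1⟩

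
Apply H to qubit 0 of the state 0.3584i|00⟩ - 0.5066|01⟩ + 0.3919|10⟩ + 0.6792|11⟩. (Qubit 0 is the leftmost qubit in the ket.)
(0.2771 + 0.2534i)|00⟩ + 0.122|01⟩ + (-0.2771 + 0.2534i)|10⟩ - 0.8385|11⟩

H on qubit 0 mixes each pair of kets that differ only in qubit 0: amplitudes (a, b) of (|…0…⟩, |…1…⟩) become ((a + b)/√2, (a − b)/√2). Kets absent from the input have amplitude 0.
(|00⟩, |10⟩): (a, b) = (0.3584i, 0.3919) → ((0.2771 + 0.2534i), (-0.2771 + 0.2534i))
(|01⟩, |11⟩): (a, b) = (-0.5066, 0.6792) → (0.122, -0.8385)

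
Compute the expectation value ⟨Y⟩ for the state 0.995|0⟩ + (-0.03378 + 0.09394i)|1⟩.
0.1869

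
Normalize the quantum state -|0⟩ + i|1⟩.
-1/√2|0⟩ + (1/√2)i|1⟩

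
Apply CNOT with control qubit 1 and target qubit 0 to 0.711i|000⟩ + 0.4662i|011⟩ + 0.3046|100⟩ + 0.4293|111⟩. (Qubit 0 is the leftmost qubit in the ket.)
0.711i|000⟩ + 0.4293|011⟩ + 0.3046|100⟩ + 0.4662i|111⟩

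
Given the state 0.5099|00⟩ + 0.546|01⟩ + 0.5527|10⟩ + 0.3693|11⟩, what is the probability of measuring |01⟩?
0.2981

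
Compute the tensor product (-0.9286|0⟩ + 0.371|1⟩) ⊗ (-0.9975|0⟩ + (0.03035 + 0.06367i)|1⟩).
0.9263|00⟩ + (-0.02818 - 0.05912i)|01⟩ - 0.3701|10⟩ + (0.01126 + 0.02362i)|11⟩

amp(|b₁b₂…⟩) = product of the factor amplitudes for bits b₁, b₂, …; only kets whose every factor amplitude is nonzero survive.
|00⟩: (-0.9286)(-0.9975) = 0.9263
|01⟩: (-0.9286)(0.03035 + 0.06367i) = (-0.02818 - 0.05912i)
|10⟩: (0.371)(-0.9975) = -0.3701
|11⟩: (0.371)(0.03035 + 0.06367i) = (0.01126 + 0.02362i)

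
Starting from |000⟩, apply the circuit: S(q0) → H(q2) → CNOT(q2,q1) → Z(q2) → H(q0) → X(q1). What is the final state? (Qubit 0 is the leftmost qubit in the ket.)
-1/2|001⟩ + 1/2|010⟩ - 1/2|101⟩ + 1/2|110⟩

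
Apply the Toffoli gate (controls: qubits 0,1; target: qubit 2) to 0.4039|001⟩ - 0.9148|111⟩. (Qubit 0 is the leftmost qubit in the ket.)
0.4039|001⟩ - 0.9148|110⟩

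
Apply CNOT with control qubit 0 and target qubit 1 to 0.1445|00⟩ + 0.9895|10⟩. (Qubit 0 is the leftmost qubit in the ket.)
0.1445|00⟩ + 0.9895|11⟩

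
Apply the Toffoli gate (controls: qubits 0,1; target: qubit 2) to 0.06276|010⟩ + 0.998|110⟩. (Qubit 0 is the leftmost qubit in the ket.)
0.06276|010⟩ + 0.998|111⟩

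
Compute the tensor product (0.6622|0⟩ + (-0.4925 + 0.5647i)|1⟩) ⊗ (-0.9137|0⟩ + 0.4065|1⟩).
-0.6051|00⟩ + 0.2692|01⟩ + (0.45 - 0.516i)|10⟩ + (-0.2002 + 0.2296i)|11⟩

amp(|b₁b₂…⟩) = product of the factor amplitudes for bits b₁, b₂, …; only kets whose every factor amplitude is nonzero survive.
|00⟩: (0.6622)(-0.9137) = -0.6051
|01⟩: (0.6622)(0.4065) = 0.2692
|10⟩: (-0.4925 + 0.5647i)(-0.9137) = (0.45 - 0.516i)
|11⟩: (-0.4925 + 0.5647i)(0.4065) = (-0.2002 + 0.2296i)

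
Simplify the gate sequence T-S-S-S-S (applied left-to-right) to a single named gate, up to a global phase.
T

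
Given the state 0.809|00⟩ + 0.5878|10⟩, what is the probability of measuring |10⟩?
0.3455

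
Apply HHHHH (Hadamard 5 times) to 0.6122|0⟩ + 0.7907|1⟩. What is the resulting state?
0.992|0⟩ - 0.1262|1⟩

H² = I, so H^5 = H: a single Hadamard. With (a, b) = (0.6122, 0.7907), H gives ((a + b)/√2, (a − b)/√2) = (0.992, -0.1262).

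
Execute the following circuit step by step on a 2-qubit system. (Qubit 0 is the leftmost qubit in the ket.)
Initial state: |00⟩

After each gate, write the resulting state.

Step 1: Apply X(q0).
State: |10⟩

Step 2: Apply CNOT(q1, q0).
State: |10⟩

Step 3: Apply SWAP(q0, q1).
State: |01⟩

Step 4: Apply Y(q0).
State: i|11⟩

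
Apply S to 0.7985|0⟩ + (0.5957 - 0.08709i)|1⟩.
0.7985|0⟩ + (0.08709 + 0.5957i)|1⟩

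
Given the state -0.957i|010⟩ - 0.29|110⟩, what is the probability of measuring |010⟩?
0.9158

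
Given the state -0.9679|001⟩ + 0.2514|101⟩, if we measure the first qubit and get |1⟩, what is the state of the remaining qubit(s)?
|01⟩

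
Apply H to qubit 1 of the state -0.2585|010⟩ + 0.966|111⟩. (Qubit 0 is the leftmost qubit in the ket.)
-0.1828|000⟩ + 0.1828|010⟩ + 0.6831|101⟩ - 0.6831|111⟩

H on qubit 1 mixes each pair of kets that differ only in qubit 1: amplitudes (a, b) of (|…0…⟩, |…1…⟩) become ((a + b)/√2, (a − b)/√2). Kets absent from the input have amplitude 0.
(|000⟩, |010⟩): (a, b) = (0, -0.2585) → (-0.1828, 0.1828)
(|101⟩, |111⟩): (a, b) = (0, 0.966) → (0.6831, -0.6831)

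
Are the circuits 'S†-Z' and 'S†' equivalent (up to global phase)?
No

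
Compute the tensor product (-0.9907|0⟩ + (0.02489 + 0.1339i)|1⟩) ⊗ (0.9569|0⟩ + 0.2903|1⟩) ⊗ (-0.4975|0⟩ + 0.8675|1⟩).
0.4716|000⟩ - 0.8224|001⟩ + 0.1431|010⟩ - 0.2495|011⟩ + (-0.01185 - 0.06374i)|100⟩ + (0.02066 + 0.1112i)|101⟩ + (-0.003595 - 0.01934i)|110⟩ + (0.006268 + 0.03372i)|111⟩

amp(|b₁b₂…⟩) = product of the factor amplitudes for bits b₁, b₂, …; only kets whose every factor amplitude is nonzero survive.
|000⟩: (-0.9907)(0.9569)(-0.4975) = 0.4716
|001⟩: (-0.9907)(0.9569)(0.8675) = -0.8224
|010⟩: (-0.9907)(0.2903)(-0.4975) = 0.1431
|011⟩: (-0.9907)(0.2903)(0.8675) = -0.2495
|100⟩: (0.02489 + 0.1339i)(0.9569)(-0.4975) = (-0.01185 - 0.06374i)
|101⟩: (0.02489 + 0.1339i)(0.9569)(0.8675) = (0.02066 + 0.1112i)
|110⟩: (0.02489 + 0.1339i)(0.2903)(-0.4975) = (-0.003595 - 0.01934i)
|111⟩: (0.02489 + 0.1339i)(0.2903)(0.8675) = (0.006268 + 0.03372i)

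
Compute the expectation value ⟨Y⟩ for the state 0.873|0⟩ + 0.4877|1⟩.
0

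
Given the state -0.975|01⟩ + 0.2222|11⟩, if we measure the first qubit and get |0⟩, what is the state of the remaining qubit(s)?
-|1⟩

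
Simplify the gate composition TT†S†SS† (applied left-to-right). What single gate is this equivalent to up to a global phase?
S†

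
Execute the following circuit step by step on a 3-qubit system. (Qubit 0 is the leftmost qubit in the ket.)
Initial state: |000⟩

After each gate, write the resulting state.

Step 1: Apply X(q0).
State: |100⟩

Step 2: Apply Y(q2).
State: i|101⟩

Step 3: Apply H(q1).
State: (1/√2)i|101⟩ + (1/√2)i|111⟩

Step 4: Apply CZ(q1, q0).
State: (1/√2)i|101⟩ - (1/√2)i|111⟩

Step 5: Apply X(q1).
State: -(1/√2)i|101⟩ + (1/√2)i|111⟩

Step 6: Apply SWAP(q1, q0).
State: -(1/√2)i|011⟩ + (1/√2)i|111⟩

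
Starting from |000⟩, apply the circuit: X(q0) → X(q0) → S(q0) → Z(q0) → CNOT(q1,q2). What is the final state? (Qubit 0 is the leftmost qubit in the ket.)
|000⟩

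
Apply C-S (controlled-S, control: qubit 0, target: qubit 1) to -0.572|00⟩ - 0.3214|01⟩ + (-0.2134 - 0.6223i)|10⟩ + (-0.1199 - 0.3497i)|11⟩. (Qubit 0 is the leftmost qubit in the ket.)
-0.572|00⟩ - 0.3214|01⟩ + (-0.2134 - 0.6223i)|10⟩ + (0.3497 - 0.1199i)|11⟩

C-S leaves the control-|0⟩ kets |00⟩, |01⟩ unchanged and applies S to qubit 1 on the control-|1⟩ pair (|10⟩, |11⟩).
S = [[1, 0], [0, i]].
With a = amp(|10⟩) = (-0.2134 - 0.6223i) and b = amp(|11⟩) = (-0.1199 - 0.3497i):
new amp(|10⟩) = (1)·a = (-0.2134 - 0.6223i)
new amp(|11⟩) = (i)·b = (0.3497 - 0.1199i)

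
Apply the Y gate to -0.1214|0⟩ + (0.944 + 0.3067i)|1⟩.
(0.3067 - 0.944i)|0⟩ - 0.1214i|1⟩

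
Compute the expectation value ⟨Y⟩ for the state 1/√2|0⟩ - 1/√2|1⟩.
0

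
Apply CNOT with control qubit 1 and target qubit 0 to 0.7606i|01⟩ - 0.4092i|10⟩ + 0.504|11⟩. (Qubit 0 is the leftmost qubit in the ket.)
0.504|01⟩ - 0.4092i|10⟩ + 0.7606i|11⟩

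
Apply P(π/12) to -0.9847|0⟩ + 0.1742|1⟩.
-0.9847|0⟩ + (0.1683 + 0.04509i)|1⟩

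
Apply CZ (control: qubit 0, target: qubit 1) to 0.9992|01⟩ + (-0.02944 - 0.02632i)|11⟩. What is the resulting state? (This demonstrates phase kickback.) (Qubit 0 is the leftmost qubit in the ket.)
0.9992|01⟩ + (0.02944 + 0.02632i)|11⟩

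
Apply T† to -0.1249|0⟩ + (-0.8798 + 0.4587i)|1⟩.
-0.1249|0⟩ + (-0.2978 + 0.9465i)|1⟩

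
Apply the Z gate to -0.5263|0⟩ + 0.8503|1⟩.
-0.5263|0⟩ - 0.8503|1⟩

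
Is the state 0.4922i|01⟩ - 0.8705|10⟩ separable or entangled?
Entangled

Writing the state as a|00⟩ + b|01⟩ + c|10⟩ + d|11⟩, it is a product state iff ad − bc = 0.
Here (a, b, c, d) = (0, 0.4922i, -0.8705, 0): ad − bc = (0)(0) − (0.4922i)(-0.8705) = 0.4285i ≠ 0, so the state is entangled.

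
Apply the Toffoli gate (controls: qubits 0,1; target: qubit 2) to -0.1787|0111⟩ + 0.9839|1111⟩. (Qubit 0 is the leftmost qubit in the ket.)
-0.1787|0111⟩ + 0.9839|1101⟩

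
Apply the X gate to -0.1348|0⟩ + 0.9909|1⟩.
0.9909|0⟩ - 0.1348|1⟩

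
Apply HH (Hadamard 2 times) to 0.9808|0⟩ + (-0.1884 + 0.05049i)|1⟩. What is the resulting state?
0.9808|0⟩ + (-0.1884 + 0.05049i)|1⟩

H² = I, so an even number of Hadamards cancels: H^2 = I and the state is unchanged.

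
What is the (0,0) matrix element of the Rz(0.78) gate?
(0.9249 - 0.3802i)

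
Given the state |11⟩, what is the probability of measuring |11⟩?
1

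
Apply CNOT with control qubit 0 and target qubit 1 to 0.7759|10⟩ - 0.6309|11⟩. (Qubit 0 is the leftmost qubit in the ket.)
-0.6309|10⟩ + 0.7759|11⟩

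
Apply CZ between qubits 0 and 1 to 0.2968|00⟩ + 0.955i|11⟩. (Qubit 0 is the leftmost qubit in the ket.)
0.2968|00⟩ - 0.955i|11⟩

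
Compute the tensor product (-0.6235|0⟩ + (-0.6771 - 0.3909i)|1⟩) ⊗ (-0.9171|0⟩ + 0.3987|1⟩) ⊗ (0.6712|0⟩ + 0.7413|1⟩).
0.3838|000⟩ + 0.4239|001⟩ - 0.1669|010⟩ - 0.1843|011⟩ + (0.4168 + 0.2406i)|100⟩ + (0.4603 + 0.2658i)|101⟩ + (-0.1812 - 0.1046i)|110⟩ + (-0.2001 - 0.1155i)|111⟩

amp(|b₁b₂…⟩) = product of the factor amplitudes for bits b₁, b₂, …; only kets whose every factor amplitude is nonzero survive.
|000⟩: (-0.6235)(-0.9171)(0.6712) = 0.3838
|001⟩: (-0.6235)(-0.9171)(0.7413) = 0.4239
|010⟩: (-0.6235)(0.3987)(0.6712) = -0.1669
|011⟩: (-0.6235)(0.3987)(0.7413) = -0.1843
|100⟩: (-0.6771 - 0.3909i)(-0.9171)(0.6712) = (0.4168 + 0.2406i)
|101⟩: (-0.6771 - 0.3909i)(-0.9171)(0.7413) = (0.4603 + 0.2658i)
|110⟩: (-0.6771 - 0.3909i)(0.3987)(0.6712) = (-0.1812 - 0.1046i)
|111⟩: (-0.6771 - 0.3909i)(0.3987)(0.7413) = (-0.2001 - 0.1155i)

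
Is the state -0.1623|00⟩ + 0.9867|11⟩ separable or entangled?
Entangled

Writing the state as a|00⟩ + b|01⟩ + c|10⟩ + d|11⟩, it is a product state iff ad − bc = 0.
Here (a, b, c, d) = (-0.1623, 0, 0, 0.9867): ad − bc = (-0.1623)(0.9867) − (0)(0) = -0.1601 ≠ 0, so the state is entangled.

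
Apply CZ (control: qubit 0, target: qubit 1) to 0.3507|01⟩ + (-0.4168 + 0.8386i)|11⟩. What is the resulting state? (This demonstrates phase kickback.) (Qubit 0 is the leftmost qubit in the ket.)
0.3507|01⟩ + (0.4168 - 0.8386i)|11⟩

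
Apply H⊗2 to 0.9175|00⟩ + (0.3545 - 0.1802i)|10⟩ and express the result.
(0.636 - 0.0901i)|00⟩ + (0.636 - 0.0901i)|01⟩ + (0.2815 + 0.0901i)|10⟩ + (0.2815 + 0.0901i)|11⟩

H⊗2 gives amp(|y⟩) = (1/2) Σ_x (−1)^(x·y) amp(|x⟩), where x·y is the number of positions in which both x and y have a 1.
|00⟩: (0.9175 + (0.3545 - 0.1802i))/2 = (0.636 - 0.0901i)
|01⟩: (0.9175 + (0.3545 - 0.1802i))/2 = (0.636 - 0.0901i)
|10⟩: (0.9175 - (0.3545 - 0.1802i))/2 = (0.2815 + 0.0901i)
|11⟩: (0.9175 - (0.3545 - 0.1802i))/2 = (0.2815 + 0.0901i)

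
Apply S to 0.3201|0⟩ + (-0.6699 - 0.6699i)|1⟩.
0.3201|0⟩ + (0.6699 - 0.6699i)|1⟩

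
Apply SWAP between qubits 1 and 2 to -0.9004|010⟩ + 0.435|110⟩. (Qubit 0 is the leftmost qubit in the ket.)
-0.9004|001⟩ + 0.435|101⟩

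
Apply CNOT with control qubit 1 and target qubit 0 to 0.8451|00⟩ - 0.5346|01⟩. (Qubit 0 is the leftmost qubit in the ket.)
0.8451|00⟩ - 0.5346|11⟩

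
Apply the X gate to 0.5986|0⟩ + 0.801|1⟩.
0.801|0⟩ + 0.5986|1⟩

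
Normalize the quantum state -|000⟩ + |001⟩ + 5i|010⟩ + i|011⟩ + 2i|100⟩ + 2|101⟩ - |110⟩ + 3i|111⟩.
-0.1474|000⟩ + 0.1474|001⟩ + 0.7372i|010⟩ + 0.1474i|011⟩ + 0.2949i|100⟩ + 0.2949|101⟩ - 0.1474|110⟩ + 0.4423i|111⟩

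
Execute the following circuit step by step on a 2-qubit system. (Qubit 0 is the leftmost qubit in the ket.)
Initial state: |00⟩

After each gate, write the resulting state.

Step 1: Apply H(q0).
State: 1/√2|00⟩ + 1/√2|10⟩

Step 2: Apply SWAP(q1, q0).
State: 1/√2|00⟩ + 1/√2|01⟩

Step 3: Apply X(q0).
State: 1/√2|10⟩ + 1/√2|11⟩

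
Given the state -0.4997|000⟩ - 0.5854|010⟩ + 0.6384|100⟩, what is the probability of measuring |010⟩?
0.3427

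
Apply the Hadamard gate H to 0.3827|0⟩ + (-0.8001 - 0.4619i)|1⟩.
(-0.2951 - 0.3266i)|0⟩ + (0.8364 + 0.3266i)|1⟩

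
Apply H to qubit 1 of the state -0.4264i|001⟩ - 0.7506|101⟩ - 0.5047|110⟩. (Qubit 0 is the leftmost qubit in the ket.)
-0.3015i|001⟩ - 0.3015i|011⟩ - 0.3569|100⟩ - 0.5308|101⟩ + 0.3569|110⟩ - 0.5308|111⟩

H on qubit 1 mixes each pair of kets that differ only in qubit 1: amplitudes (a, b) of (|…0…⟩, |…1…⟩) become ((a + b)/√2, (a − b)/√2). Kets absent from the input have amplitude 0.
(|001⟩, |011⟩): (a, b) = (-0.4264i, 0) → (-0.3015i, -0.3015i)
(|100⟩, |110⟩): (a, b) = (0, -0.5047) → (-0.3569, 0.3569)
(|101⟩, |111⟩): (a, b) = (-0.7506, 0) → (-0.5308, -0.5308)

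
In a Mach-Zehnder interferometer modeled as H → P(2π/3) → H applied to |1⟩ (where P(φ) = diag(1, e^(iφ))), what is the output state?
(0.75 - 0.433i)|0⟩ + (0.25 + 0.433i)|1⟩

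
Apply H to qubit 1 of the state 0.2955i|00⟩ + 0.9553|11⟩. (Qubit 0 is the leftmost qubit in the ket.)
0.209i|00⟩ + 0.209i|01⟩ + 0.6755|10⟩ - 0.6755|11⟩

H on qubit 1 mixes each pair of kets that differ only in qubit 1: amplitudes (a, b) of (|…0…⟩, |…1…⟩) become ((a + b)/√2, (a − b)/√2). Kets absent from the input have amplitude 0.
(|00⟩, |01⟩): (a, b) = (0.2955i, 0) → (0.209i, 0.209i)
(|10⟩, |11⟩): (a, b) = (0, 0.9553) → (0.6755, -0.6755)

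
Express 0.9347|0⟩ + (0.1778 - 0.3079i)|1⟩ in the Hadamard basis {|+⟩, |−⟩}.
(0.7867 - 0.2177i)|+⟩ + (0.5352 + 0.2177i)|−⟩

With |ψ⟩ = α|0⟩ + β|1⟩, the Hadamard-basis coefficients are ⟨+|ψ⟩ = (α + β)/√2 and ⟨−|ψ⟩ = (α − β)/√2.
Here α = 0.9347, β = (0.1778 - 0.3079i): (α + β)/√2 = (0.7867 - 0.2177i), (α − β)/√2 = (0.5352 + 0.2177i).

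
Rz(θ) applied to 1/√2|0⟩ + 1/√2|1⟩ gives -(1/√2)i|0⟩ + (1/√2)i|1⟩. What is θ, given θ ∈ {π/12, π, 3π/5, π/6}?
π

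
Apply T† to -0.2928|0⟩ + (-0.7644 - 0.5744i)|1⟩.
-0.2928|0⟩ + (-0.9467 + 0.1344i)|1⟩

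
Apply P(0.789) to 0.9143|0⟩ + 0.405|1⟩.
0.9143|0⟩ + (0.2853 + 0.2874i)|1⟩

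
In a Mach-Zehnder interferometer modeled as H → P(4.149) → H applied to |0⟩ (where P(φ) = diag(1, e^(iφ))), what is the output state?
(0.233 - 0.4227i)|0⟩ + (0.767 + 0.4227i)|1⟩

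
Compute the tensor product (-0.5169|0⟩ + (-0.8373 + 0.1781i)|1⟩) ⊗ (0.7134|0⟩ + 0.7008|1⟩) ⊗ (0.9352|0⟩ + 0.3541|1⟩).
-0.3449|000⟩ - 0.1306|001⟩ - 0.3388|010⟩ - 0.1283|011⟩ + (-0.5586 + 0.1188i)|100⟩ + (-0.2115 + 0.04499i)|101⟩ + (-0.5488 + 0.1167i)|110⟩ + (-0.2078 + 0.0442i)|111⟩

amp(|b₁b₂…⟩) = product of the factor amplitudes for bits b₁, b₂, …; only kets whose every factor amplitude is nonzero survive.
|000⟩: (-0.5169)(0.7134)(0.9352) = -0.3449
|001⟩: (-0.5169)(0.7134)(0.3541) = -0.1306
|010⟩: (-0.5169)(0.7008)(0.9352) = -0.3388
|011⟩: (-0.5169)(0.7008)(0.3541) = -0.1283
|100⟩: (-0.8373 + 0.1781i)(0.7134)(0.9352) = (-0.5586 + 0.1188i)
|101⟩: (-0.8373 + 0.1781i)(0.7134)(0.3541) = (-0.2115 + 0.04499i)
|110⟩: (-0.8373 + 0.1781i)(0.7008)(0.9352) = (-0.5488 + 0.1167i)
|111⟩: (-0.8373 + 0.1781i)(0.7008)(0.3541) = (-0.2078 + 0.0442i)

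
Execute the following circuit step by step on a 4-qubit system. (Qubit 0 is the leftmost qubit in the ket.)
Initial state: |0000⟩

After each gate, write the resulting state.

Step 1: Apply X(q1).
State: |0100⟩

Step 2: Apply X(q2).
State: |0110⟩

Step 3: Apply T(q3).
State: |0110⟩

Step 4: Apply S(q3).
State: |0110⟩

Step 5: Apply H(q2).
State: 1/√2|0100⟩ - 1/√2|0110⟩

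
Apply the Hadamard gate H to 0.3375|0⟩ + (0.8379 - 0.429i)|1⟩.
(0.8311 - 0.3033i)|0⟩ + (-0.3538 + 0.3033i)|1⟩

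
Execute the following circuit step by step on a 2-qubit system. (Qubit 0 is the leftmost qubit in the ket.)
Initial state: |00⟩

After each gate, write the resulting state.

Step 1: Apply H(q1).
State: 1/√2|00⟩ + 1/√2|01⟩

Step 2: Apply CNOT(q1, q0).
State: 1/√2|00⟩ + 1/√2|11⟩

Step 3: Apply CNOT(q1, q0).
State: 1/√2|00⟩ + 1/√2|01⟩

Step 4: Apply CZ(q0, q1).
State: 1/√2|00⟩ + 1/√2|01⟩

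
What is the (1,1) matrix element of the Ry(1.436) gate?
0.7531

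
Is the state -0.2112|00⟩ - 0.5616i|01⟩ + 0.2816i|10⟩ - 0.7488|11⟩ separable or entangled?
Separable

Writing the state as a|00⟩ + b|01⟩ + c|10⟩ + d|11⟩, it is a product state iff ad − bc = 0.
Here (a, b, c, d) = (-0.2112, -0.5616i, 0.2816i, -0.7488): ad − bc = (-0.2112)(-0.7488) − (-0.5616i)(0.2816i) = 0, so the state is separable.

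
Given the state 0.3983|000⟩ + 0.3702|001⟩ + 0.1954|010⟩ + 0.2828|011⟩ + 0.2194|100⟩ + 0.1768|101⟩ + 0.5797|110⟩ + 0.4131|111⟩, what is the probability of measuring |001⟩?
0.137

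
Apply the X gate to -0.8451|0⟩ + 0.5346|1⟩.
0.5346|0⟩ - 0.8451|1⟩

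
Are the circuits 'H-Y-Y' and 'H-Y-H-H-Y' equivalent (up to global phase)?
Yes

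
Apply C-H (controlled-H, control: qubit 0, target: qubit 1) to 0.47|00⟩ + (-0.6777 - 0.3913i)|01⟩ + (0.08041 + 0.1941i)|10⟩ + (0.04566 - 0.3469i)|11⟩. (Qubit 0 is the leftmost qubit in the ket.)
0.47|00⟩ + (-0.6777 - 0.3913i)|01⟩ + (0.08914 - 0.108i)|10⟩ + (0.02457 + 0.3825i)|11⟩

C-H leaves the control-|0⟩ kets |00⟩, |01⟩ unchanged and applies H to qubit 1 on the control-|1⟩ pair (|10⟩, |11⟩).
H = [[1/√2, 1/√2], [1/√2, -1/√2]].
With a = amp(|10⟩) = (0.08041 + 0.1941i) and b = amp(|11⟩) = (0.04566 - 0.3469i):
new amp(|10⟩) = (1/√2)·a + (1/√2)·b = (0.08914 - 0.108i)
new amp(|11⟩) = (1/√2)·a + (-1/√2)·b = (0.02457 + 0.3825i)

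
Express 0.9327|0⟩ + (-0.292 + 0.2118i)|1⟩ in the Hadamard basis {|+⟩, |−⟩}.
(0.453 + 0.1498i)|+⟩ + (0.866 - 0.1498i)|−⟩

With |ψ⟩ = α|0⟩ + β|1⟩, the Hadamard-basis coefficients are ⟨+|ψ⟩ = (α + β)/√2 and ⟨−|ψ⟩ = (α − β)/√2.
Here α = 0.9327, β = (-0.292 + 0.2118i): (α + β)/√2 = (0.453 + 0.1498i), (α − β)/√2 = (0.866 - 0.1498i).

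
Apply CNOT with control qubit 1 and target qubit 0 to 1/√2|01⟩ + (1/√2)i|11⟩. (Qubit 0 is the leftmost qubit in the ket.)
(1/√2)i|01⟩ + 1/√2|11⟩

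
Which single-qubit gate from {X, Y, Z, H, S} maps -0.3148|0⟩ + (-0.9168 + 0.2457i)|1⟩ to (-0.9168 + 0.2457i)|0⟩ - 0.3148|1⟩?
X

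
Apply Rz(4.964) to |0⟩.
(-0.7902 - 0.6128i)|0⟩

Rz(4.964) = [[e^(−iθ/2), 0], [0, e^(iθ/2)]] with e^(±iθ/2) = cos(θ/2) ± i·sin(θ/2); θ = 4.964, cos(θ/2) ≈ -0.790242, sin(θ/2) ≈ 0.612795.
With a = amp(|0⟩) = 1 and b = amp(|1⟩) = 0:
new amp(|0⟩) = (-0.790242 - 0.612795i)·a = (-0.7902 - 0.6128i)
new amp(|1⟩) = (-0.790242 + 0.612795i)·b = 0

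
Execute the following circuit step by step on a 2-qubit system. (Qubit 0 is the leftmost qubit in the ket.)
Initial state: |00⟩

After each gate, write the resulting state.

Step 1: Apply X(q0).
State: |10⟩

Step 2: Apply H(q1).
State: 1/√2|10⟩ + 1/√2|11⟩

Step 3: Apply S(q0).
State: (1/√2)i|10⟩ + (1/√2)i|11⟩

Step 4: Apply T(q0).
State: (-1/2 + (1/2)i)|10⟩ + (-1/2 + (1/2)i)|11⟩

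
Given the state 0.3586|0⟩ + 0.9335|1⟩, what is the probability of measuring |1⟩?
0.8714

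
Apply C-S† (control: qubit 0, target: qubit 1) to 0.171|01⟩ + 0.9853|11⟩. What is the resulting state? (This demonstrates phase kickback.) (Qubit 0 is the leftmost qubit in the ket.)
0.171|01⟩ - 0.9853i|11⟩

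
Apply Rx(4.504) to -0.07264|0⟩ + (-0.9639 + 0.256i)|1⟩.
(0.2446 + 0.7488i)|0⟩ + (0.607 - 0.1048i)|1⟩

Rx(4.504) = [[cos(θ/2), −i·sin(θ/2)], [−i·sin(θ/2), cos(θ/2)]]; θ = 4.504, cos(θ/2) ≈ -0.629729, sin(θ/2) ≈ 0.776815.
With a = amp(|0⟩) = -0.07264 and b = amp(|1⟩) = (-0.9639 + 0.256i):
new amp(|0⟩) = (-0.629729)·a + (-0.776815i)·b = (0.2446 + 0.7488i)
new amp(|1⟩) = (-0.776815i)·a + (-0.629729)·b = (0.607 - 0.1048i)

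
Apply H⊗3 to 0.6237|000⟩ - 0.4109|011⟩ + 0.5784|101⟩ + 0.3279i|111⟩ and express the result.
(0.2797 + 0.1159i)|000⟩ + (0.1613 - 0.1159i)|001⟩ + (0.5703 - 0.1159i)|010⟩ + (-0.1293 + 0.1159i)|011⟩ + (-0.1293 - 0.1159i)|100⟩ + (0.5703 + 0.1159i)|101⟩ + (0.1613 + 0.1159i)|110⟩ + (0.2797 - 0.1159i)|111⟩

H⊗3 gives amp(|y⟩) = (1/2√2) Σ_x (−1)^(x·y) amp(|x⟩), where x·y is the number of positions in which both x and y have a 1.
|000⟩: (0.6237 - 0.4109 + 0.5784 + 0.3279i)/(2√2) = (0.2797 + 0.1159i)
|001⟩: (0.6237 + 0.4109 - 0.5784 - 0.3279i)/(2√2) = (0.1613 - 0.1159i)
|010⟩: (0.6237 + 0.4109 + 0.5784 - 0.3279i)/(2√2) = (0.5703 - 0.1159i)
|011⟩: (0.6237 - 0.4109 - 0.5784 + 0.3279i)/(2√2) = (-0.1293 + 0.1159i)
|100⟩: (0.6237 - 0.4109 - 0.5784 - 0.3279i)/(2√2) = (-0.1293 - 0.1159i)
|101⟩: (0.6237 + 0.4109 + 0.5784 + 0.3279i)/(2√2) = (0.5703 + 0.1159i)
|110⟩: (0.6237 + 0.4109 - 0.5784 + 0.3279i)/(2√2) = (0.1613 + 0.1159i)
|111⟩: (0.6237 - 0.4109 + 0.5784 - 0.3279i)/(2√2) = (0.2797 - 0.1159i)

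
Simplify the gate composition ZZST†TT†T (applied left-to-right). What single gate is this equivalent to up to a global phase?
S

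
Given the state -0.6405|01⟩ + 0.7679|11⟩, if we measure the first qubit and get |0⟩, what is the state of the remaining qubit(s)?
-|1⟩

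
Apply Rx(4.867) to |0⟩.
-0.7596|0⟩ - 0.6504i|1⟩

Rx(4.867) = [[cos(θ/2), −i·sin(θ/2)], [−i·sin(θ/2), cos(θ/2)]]; θ = 4.867, cos(θ/2) ≈ -0.759604, sin(θ/2) ≈ 0.650386.
With a = amp(|0⟩) = 1 and b = amp(|1⟩) = 0:
new amp(|0⟩) = (-0.759604)·a + (-0.650386i)·b = -0.7596
new amp(|1⟩) = (-0.650386i)·a + (-0.759604)·b = -0.6504i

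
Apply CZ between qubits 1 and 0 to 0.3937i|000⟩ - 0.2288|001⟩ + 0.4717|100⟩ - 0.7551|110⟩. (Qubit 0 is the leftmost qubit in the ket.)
0.3937i|000⟩ - 0.2288|001⟩ + 0.4717|100⟩ + 0.7551|110⟩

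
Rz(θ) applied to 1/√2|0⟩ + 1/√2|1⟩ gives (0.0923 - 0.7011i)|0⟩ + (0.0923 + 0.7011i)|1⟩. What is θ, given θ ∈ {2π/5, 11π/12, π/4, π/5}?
11π/12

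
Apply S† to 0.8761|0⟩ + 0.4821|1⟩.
0.8761|0⟩ - 0.4821i|1⟩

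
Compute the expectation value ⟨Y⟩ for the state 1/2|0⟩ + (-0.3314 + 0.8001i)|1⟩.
0.8001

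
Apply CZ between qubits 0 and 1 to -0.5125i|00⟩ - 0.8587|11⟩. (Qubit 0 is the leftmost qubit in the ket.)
-0.5125i|00⟩ + 0.8587|11⟩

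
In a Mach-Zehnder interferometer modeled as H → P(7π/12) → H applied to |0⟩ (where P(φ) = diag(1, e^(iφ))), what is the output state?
(0.3706 + 0.483i)|0⟩ + (0.6294 - 0.483i)|1⟩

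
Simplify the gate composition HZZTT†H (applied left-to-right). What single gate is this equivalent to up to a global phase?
I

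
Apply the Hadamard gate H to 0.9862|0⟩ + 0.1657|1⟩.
0.8145|0⟩ + 0.5802|1⟩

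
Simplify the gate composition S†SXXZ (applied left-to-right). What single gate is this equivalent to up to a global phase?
Z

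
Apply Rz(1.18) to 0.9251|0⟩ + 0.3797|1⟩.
(0.7687 - 0.5147i)|0⟩ + (0.3155 + 0.2113i)|1⟩

Rz(1.18) = [[e^(−iθ/2), 0], [0, e^(iθ/2)]] with e^(±iθ/2) = cos(θ/2) ± i·sin(θ/2); θ = 1.18, cos(θ/2) ≈ 0.830941, sin(θ/2) ≈ 0.556361.
With a = amp(|0⟩) = 0.9251 and b = amp(|1⟩) = 0.3797:
new amp(|0⟩) = (0.830941 - 0.556361i)·a = (0.7687 - 0.5147i)
new amp(|1⟩) = (0.830941 + 0.556361i)·b = (0.3155 + 0.2113i)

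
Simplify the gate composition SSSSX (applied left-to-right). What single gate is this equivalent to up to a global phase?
X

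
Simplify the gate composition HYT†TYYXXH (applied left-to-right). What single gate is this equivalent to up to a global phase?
Y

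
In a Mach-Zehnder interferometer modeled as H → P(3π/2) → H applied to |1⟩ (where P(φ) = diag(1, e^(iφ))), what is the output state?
(1/2 + (1/2)i)|0⟩ + (1/2 - (1/2)i)|1⟩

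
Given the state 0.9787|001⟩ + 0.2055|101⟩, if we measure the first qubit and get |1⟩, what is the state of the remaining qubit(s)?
|01⟩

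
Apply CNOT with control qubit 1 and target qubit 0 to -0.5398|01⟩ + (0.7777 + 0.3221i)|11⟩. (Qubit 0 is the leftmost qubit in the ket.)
(0.7777 + 0.3221i)|01⟩ - 0.5398|11⟩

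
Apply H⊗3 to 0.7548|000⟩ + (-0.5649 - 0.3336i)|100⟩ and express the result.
(0.06714 - 0.1179i)|000⟩ + (0.06714 - 0.1179i)|001⟩ + (0.06714 - 0.1179i)|010⟩ + (0.06714 - 0.1179i)|011⟩ + (0.4666 + 0.1179i)|100⟩ + (0.4666 + 0.1179i)|101⟩ + (0.4666 + 0.1179i)|110⟩ + (0.4666 + 0.1179i)|111⟩

H⊗3 gives amp(|y⟩) = (1/2√2) Σ_x (−1)^(x·y) amp(|x⟩), where x·y is the number of positions in which both x and y have a 1.
|000⟩: (0.7548 + (-0.5649 - 0.3336i))/(2√2) = (0.06714 - 0.1179i)
|001⟩: (0.7548 + (-0.5649 - 0.3336i))/(2√2) = (0.06714 - 0.1179i)
|010⟩: (0.7548 + (-0.5649 - 0.3336i))/(2√2) = (0.06714 - 0.1179i)
|011⟩: (0.7548 + (-0.5649 - 0.3336i))/(2√2) = (0.06714 - 0.1179i)
|100⟩: (0.7548 - (-0.5649 - 0.3336i))/(2√2) = (0.4666 + 0.1179i)
|101⟩: (0.7548 - (-0.5649 - 0.3336i))/(2√2) = (0.4666 + 0.1179i)
|110⟩: (0.7548 - (-0.5649 - 0.3336i))/(2√2) = (0.4666 + 0.1179i)
|111⟩: (0.7548 - (-0.5649 - 0.3336i))/(2√2) = (0.4666 + 0.1179i)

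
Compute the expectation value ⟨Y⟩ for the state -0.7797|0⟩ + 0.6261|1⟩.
0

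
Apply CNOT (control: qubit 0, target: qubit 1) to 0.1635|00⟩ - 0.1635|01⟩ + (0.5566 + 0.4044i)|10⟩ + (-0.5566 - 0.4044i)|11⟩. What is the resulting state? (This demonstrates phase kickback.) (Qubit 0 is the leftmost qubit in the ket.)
0.1635|00⟩ - 0.1635|01⟩ + (-0.5566 - 0.4044i)|10⟩ + (0.5566 + 0.4044i)|11⟩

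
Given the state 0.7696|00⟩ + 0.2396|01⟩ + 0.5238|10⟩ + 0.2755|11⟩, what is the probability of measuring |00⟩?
0.5923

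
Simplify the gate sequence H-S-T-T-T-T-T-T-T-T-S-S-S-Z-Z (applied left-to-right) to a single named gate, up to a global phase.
H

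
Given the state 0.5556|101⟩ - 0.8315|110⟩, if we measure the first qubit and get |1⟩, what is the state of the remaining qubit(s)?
0.5556|01⟩ - 0.8315|10⟩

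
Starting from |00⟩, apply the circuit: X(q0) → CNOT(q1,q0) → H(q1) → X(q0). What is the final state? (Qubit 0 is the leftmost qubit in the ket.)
1/√2|00⟩ + 1/√2|01⟩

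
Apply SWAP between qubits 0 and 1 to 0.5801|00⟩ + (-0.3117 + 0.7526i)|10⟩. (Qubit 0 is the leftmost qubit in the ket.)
0.5801|00⟩ + (-0.3117 + 0.7526i)|01⟩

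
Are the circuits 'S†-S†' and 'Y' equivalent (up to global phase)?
No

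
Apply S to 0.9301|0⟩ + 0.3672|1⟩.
0.9301|0⟩ + 0.3672i|1⟩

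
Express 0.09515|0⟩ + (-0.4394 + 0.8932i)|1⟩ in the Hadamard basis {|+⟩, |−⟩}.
(-0.2434 + 0.6316i)|+⟩ + (0.378 - 0.6316i)|−⟩

With |ψ⟩ = α|0⟩ + β|1⟩, the Hadamard-basis coefficients are ⟨+|ψ⟩ = (α + β)/√2 and ⟨−|ψ⟩ = (α − β)/√2.
Here α = 0.09515, β = (-0.4394 + 0.8932i): (α + β)/√2 = (-0.2434 + 0.6316i), (α − β)/√2 = (0.378 - 0.6316i).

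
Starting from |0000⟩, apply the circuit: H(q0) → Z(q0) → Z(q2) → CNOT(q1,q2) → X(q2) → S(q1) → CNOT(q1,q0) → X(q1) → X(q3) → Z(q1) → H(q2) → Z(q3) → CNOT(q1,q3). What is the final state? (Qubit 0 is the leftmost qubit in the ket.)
1/2|0100⟩ - 1/2|0110⟩ - 1/2|1100⟩ + 1/2|1110⟩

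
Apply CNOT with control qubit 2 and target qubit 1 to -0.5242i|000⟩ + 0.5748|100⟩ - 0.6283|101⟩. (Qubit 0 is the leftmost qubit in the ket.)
-0.5242i|000⟩ + 0.5748|100⟩ - 0.6283|111⟩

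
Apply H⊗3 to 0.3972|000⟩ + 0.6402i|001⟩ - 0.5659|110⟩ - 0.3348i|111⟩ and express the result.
(-0.05964 + 0.108i)|000⟩ + (-0.05964 - 0.108i)|001⟩ + (0.3405 + 0.3447i)|010⟩ + (0.3405 - 0.3447i)|011⟩ + (0.3405 + 0.3447i)|100⟩ + (0.3405 - 0.3447i)|101⟩ + (-0.05964 + 0.108i)|110⟩ + (-0.05964 - 0.108i)|111⟩

H⊗3 gives amp(|y⟩) = (1/2√2) Σ_x (−1)^(x·y) amp(|x⟩), where x·y is the number of positions in which both x and y have a 1.
|000⟩: (0.3972 + 0.6402i - 0.5659 - 0.3348i)/(2√2) = (-0.05964 + 0.108i)
|001⟩: (0.3972 - 0.6402i - 0.5659 + 0.3348i)/(2√2) = (-0.05964 - 0.108i)
|010⟩: (0.3972 + 0.6402i + 0.5659 + 0.3348i)/(2√2) = (0.3405 + 0.3447i)
|011⟩: (0.3972 - 0.6402i + 0.5659 - 0.3348i)/(2√2) = (0.3405 - 0.3447i)
|100⟩: (0.3972 + 0.6402i + 0.5659 + 0.3348i)/(2√2) = (0.3405 + 0.3447i)
|101⟩: (0.3972 - 0.6402i + 0.5659 - 0.3348i)/(2√2) = (0.3405 - 0.3447i)
|110⟩: (0.3972 + 0.6402i - 0.5659 - 0.3348i)/(2√2) = (-0.05964 + 0.108i)
|111⟩: (0.3972 - 0.6402i - 0.5659 + 0.3348i)/(2√2) = (-0.05964 - 0.108i)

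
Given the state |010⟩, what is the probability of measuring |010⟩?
1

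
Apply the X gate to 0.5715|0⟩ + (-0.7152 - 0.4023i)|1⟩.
(-0.7152 - 0.4023i)|0⟩ + 0.5715|1⟩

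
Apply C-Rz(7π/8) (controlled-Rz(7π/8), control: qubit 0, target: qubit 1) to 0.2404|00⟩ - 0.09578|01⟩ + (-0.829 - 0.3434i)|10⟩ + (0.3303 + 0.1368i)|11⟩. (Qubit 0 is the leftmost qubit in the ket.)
0.2404|00⟩ - 0.09578|01⟩ + (-0.4985 + 0.7461i)|10⟩ + (-0.06973 + 0.3506i)|11⟩

C-Rz(7π/8) leaves the control-|0⟩ kets |00⟩, |01⟩ unchanged and applies Rz(7π/8) to qubit 1 on the control-|1⟩ pair (|10⟩, |11⟩).
Rz(7π/8) = [[e^(−iθ/2), 0], [0, e^(iθ/2)]] with e^(±iθ/2) = cos(θ/2) ± i·sin(θ/2); θ = 7π/8, cos(θ/2) ≈ 0.19509, sin(θ/2) ≈ 0.980785.
With a = amp(|10⟩) = (-0.829 - 0.3434i) and b = amp(|11⟩) = (0.3303 + 0.1368i):
new amp(|10⟩) = (0.19509 - 0.980785i)·a = (-0.4985 + 0.7461i)
new amp(|11⟩) = (0.19509 + 0.980785i)·b = (-0.06973 + 0.3506i)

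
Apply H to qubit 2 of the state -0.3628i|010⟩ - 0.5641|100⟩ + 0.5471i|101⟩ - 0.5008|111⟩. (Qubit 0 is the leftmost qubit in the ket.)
-0.2565i|010⟩ - 0.2565i|011⟩ + (-0.3989 + 0.3869i)|100⟩ + (-0.3989 - 0.3869i)|101⟩ - 0.3541|110⟩ + 0.3541|111⟩

H on qubit 2 mixes each pair of kets that differ only in qubit 2: amplitudes (a, b) of (|…0…⟩, |…1…⟩) become ((a + b)/√2, (a − b)/√2). Kets absent from the input have amplitude 0.
(|010⟩, |011⟩): (a, b) = (-0.3628i, 0) → (-0.2565i, -0.2565i)
(|100⟩, |101⟩): (a, b) = (-0.5641, 0.5471i) → ((-0.3989 + 0.3869i), (-0.3989 - 0.3869i))
(|110⟩, |111⟩): (a, b) = (0, -0.5008) → (-0.3541, 0.3541)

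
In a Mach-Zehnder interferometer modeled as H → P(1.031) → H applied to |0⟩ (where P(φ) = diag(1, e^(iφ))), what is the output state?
(0.757 + 0.4289i)|0⟩ + (0.243 - 0.4289i)|1⟩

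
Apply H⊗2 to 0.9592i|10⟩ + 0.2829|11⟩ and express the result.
(0.1415 + 0.4796i)|00⟩ + (-0.1415 + 0.4796i)|01⟩ + (-0.1415 - 0.4796i)|10⟩ + (0.1415 - 0.4796i)|11⟩

H⊗2 gives amp(|y⟩) = (1/2) Σ_x (−1)^(x·y) amp(|x⟩), where x·y is the number of positions in which both x and y have a 1.
|00⟩: (0.9592i + 0.2829)/2 = (0.1415 + 0.4796i)
|01⟩: (0.9592i - 0.2829)/2 = (-0.1415 + 0.4796i)
|10⟩: (-0.9592i - 0.2829)/2 = (-0.1415 - 0.4796i)
|11⟩: (-0.9592i + 0.2829)/2 = (0.1415 - 0.4796i)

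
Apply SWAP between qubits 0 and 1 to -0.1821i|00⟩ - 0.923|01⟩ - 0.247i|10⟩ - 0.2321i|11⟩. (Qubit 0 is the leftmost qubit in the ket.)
-0.1821i|00⟩ - 0.247i|01⟩ - 0.923|10⟩ - 0.2321i|11⟩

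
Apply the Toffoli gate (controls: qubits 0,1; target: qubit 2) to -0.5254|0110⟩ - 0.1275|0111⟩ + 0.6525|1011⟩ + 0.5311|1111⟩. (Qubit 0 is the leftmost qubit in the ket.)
-0.5254|0110⟩ - 0.1275|0111⟩ + 0.6525|1011⟩ + 0.5311|1101⟩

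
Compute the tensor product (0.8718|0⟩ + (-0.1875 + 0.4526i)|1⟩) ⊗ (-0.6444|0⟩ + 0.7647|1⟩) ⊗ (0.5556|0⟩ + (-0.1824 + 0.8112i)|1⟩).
-0.3121|000⟩ + (0.1025 - 0.4557i)|001⟩ + 0.3704|010⟩ + (-0.1216 + 0.5408i)|011⟩ + (0.06713 - 0.162i)|100⟩ + (0.2146 + 0.1512i)|101⟩ + (-0.07966 + 0.1923i)|110⟩ + (-0.2546 - 0.1794i)|111⟩

amp(|b₁b₂…⟩) = product of the factor amplitudes for bits b₁, b₂, …; only kets whose every factor amplitude is nonzero survive.
|000⟩: (0.8718)(-0.6444)(0.5556) = -0.3121
|001⟩: (0.8718)(-0.6444)(-0.1824 + 0.8112i) = (0.1025 - 0.4557i)
|010⟩: (0.8718)(0.7647)(0.5556) = 0.3704
|011⟩: (0.8718)(0.7647)(-0.1824 + 0.8112i) = (-0.1216 + 0.5408i)
|100⟩: (-0.1875 + 0.4526i)(-0.6444)(0.5556) = (0.06713 - 0.162i)
|101⟩: (-0.1875 + 0.4526i)(-0.6444)(-0.1824 + 0.8112i) = (0.2146 + 0.1512i)
|110⟩: (-0.1875 + 0.4526i)(0.7647)(0.5556) = (-0.07966 + 0.1923i)
|111⟩: (-0.1875 + 0.4526i)(0.7647)(-0.1824 + 0.8112i) = (-0.2546 - 0.1794i)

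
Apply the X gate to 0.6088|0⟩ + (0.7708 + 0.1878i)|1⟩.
(0.7708 + 0.1878i)|0⟩ + 0.6088|1⟩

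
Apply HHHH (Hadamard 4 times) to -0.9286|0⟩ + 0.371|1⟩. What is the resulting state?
-0.9286|0⟩ + 0.371|1⟩

H² = I, so an even number of Hadamards cancels: H^4 = I and the state is unchanged.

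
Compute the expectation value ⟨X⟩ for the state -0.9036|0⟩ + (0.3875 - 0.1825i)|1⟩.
-0.7003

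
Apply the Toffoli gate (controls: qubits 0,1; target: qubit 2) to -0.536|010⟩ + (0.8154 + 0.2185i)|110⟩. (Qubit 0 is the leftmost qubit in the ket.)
-0.536|010⟩ + (0.8154 + 0.2185i)|111⟩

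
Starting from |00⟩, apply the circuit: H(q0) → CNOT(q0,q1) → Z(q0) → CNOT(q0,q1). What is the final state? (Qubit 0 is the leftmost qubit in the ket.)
1/√2|00⟩ - 1/√2|10⟩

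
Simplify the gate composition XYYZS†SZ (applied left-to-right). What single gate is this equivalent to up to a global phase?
X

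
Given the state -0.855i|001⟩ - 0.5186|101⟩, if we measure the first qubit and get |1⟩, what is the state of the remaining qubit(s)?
-|01⟩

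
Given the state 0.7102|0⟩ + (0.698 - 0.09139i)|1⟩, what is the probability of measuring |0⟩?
0.5044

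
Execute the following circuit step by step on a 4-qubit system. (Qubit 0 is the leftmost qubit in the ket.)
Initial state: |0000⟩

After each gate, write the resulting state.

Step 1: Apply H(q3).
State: 1/√2|0000⟩ + 1/√2|0001⟩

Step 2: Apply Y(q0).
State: (1/√2)i|1000⟩ + (1/√2)i|1001⟩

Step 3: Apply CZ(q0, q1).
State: (1/√2)i|1000⟩ + (1/√2)i|1001⟩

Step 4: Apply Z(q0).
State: -(1/√2)i|1000⟩ - (1/√2)i|1001⟩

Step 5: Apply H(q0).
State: -(1/2)i|0000⟩ - (1/2)i|0001⟩ + (1/2)i|1000⟩ + (1/2)i|1001⟩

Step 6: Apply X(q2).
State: -(1/2)i|0010⟩ - (1/2)i|0011⟩ + (1/2)i|1010⟩ + (1/2)i|1011⟩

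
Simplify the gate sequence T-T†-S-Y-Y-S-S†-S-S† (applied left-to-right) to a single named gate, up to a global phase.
S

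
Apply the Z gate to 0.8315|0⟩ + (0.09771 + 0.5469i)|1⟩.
0.8315|0⟩ + (-0.09771 - 0.5469i)|1⟩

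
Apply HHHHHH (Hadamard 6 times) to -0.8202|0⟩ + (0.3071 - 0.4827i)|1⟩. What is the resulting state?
-0.8202|0⟩ + (0.3071 - 0.4827i)|1⟩

H² = I, so an even number of Hadamards cancels: H^6 = I and the state is unchanged.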